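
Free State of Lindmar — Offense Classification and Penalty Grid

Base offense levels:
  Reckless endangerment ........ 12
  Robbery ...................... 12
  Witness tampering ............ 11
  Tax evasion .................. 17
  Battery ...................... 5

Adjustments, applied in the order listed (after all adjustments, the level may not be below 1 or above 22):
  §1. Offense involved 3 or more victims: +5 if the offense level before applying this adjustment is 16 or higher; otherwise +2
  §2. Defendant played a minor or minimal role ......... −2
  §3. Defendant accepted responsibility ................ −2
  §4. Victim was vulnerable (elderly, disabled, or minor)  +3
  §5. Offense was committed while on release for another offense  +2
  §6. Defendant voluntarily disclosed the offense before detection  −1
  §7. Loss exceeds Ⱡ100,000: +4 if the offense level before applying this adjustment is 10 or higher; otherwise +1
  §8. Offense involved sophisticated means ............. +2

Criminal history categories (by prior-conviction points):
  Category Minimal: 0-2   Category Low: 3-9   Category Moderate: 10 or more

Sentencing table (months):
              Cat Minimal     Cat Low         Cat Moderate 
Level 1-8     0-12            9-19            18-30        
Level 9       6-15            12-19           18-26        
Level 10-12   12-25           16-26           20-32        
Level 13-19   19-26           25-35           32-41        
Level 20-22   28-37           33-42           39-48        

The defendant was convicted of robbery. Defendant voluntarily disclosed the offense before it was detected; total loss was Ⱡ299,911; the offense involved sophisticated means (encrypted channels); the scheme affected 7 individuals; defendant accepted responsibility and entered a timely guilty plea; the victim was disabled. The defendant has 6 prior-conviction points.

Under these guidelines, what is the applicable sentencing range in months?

Base offense level for robbery: 12.
§1 applies (level before this adjustment is 12 < 16, so +2): 12 + 2 = 14.
§3 applies: 14 − 2 = 12.
§4 applies: 12 + 3 = 15.
§5 does not apply.
§6 applies: 15 − 1 = 14.
§7 applies (level before this adjustment is 14 ≥ 10, so +4): 14 + 4 = 18.
§8 applies: 18 + 2 = 20.
Final offense level: 20.
Criminal history: 6 prior points → Category Low (3-9).
Level 20 falls in the 20-22 band.
Grid: Level 20-22 × Category Low = 33-42 months.

33-42 months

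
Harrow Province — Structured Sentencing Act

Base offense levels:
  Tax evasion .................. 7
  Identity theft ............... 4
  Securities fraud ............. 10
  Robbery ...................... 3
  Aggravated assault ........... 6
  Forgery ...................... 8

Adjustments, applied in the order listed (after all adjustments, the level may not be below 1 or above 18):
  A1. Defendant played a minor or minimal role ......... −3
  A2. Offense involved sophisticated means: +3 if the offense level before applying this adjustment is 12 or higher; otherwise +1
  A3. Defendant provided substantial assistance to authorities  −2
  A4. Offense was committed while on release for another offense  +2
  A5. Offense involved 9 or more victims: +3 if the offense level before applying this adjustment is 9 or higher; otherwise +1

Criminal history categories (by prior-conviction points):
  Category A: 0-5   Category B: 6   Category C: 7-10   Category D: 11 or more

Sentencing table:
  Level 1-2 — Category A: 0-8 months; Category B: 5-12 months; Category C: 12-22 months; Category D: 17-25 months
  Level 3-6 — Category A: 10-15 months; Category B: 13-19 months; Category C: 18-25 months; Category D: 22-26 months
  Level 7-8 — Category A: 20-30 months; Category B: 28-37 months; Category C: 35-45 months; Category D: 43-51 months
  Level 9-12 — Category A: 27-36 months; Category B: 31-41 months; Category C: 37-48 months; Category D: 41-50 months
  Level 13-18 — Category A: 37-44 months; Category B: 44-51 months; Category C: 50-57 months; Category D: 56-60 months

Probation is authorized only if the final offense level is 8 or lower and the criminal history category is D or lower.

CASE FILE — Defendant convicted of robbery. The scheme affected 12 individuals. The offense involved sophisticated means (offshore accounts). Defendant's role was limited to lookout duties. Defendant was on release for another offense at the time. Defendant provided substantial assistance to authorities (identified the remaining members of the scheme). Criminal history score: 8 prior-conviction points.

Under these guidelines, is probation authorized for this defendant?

Base offense level for robbery: 3.
A1 applies: 3 − 3 = 0.
A2 applies (level before this adjustment is 0 < 12, so +1): 0 + 1 = 1.
A3 applies: 1 − 2 = -1.
A4 applies: -1 + 2 = 1.
A5 applies (level before this adjustment is 1 < 9, so +1): 1 + 1 = 2.
Final offense level: 2.
Criminal history: 8 prior points → Category C (7-10).
Level 2 falls in the 1-2 band.
Grid: Level 1-2 × Category C = 12-22 months.
Probation check: level 2 ≤ 8 and category C ≤ D → eligible.

Yes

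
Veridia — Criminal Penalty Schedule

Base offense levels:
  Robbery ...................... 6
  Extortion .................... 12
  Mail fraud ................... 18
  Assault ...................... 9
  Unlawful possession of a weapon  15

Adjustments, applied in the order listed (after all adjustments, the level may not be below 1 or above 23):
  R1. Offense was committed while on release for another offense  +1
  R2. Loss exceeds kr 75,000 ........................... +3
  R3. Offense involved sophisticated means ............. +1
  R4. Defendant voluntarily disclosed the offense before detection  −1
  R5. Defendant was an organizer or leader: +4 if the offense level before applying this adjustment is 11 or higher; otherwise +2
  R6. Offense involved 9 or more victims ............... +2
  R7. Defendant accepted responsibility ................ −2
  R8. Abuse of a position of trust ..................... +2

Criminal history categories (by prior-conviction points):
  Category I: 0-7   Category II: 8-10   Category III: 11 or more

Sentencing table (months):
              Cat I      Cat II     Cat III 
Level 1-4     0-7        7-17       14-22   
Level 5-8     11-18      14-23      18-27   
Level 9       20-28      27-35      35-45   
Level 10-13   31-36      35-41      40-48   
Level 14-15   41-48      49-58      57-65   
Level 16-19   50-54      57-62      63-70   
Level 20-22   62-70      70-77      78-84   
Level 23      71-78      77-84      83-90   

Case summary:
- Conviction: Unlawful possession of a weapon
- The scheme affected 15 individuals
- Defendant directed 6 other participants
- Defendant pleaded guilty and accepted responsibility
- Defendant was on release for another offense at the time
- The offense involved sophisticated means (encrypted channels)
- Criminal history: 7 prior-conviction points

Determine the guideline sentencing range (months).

Base offense level for unlawful possession of a weapon: 15.
R1 applies: 15 + 1 = 16.
R3 applies: 16 + 1 = 17.
R4 does not apply.
R5 applies (level before this adjustment is 17 ≥ 11, so +4): 17 + 4 = 21.
R6 applies: 21 + 2 = 23.
R7 applies: 23 − 2 = 21.
R8 does not apply.
Final offense level: 21.
Criminal history: 7 prior points → Category I (0-7).
Level 21 falls in the 20-22 band.
Grid: Level 20-22 × Category I = 62-70 months.

62-70 months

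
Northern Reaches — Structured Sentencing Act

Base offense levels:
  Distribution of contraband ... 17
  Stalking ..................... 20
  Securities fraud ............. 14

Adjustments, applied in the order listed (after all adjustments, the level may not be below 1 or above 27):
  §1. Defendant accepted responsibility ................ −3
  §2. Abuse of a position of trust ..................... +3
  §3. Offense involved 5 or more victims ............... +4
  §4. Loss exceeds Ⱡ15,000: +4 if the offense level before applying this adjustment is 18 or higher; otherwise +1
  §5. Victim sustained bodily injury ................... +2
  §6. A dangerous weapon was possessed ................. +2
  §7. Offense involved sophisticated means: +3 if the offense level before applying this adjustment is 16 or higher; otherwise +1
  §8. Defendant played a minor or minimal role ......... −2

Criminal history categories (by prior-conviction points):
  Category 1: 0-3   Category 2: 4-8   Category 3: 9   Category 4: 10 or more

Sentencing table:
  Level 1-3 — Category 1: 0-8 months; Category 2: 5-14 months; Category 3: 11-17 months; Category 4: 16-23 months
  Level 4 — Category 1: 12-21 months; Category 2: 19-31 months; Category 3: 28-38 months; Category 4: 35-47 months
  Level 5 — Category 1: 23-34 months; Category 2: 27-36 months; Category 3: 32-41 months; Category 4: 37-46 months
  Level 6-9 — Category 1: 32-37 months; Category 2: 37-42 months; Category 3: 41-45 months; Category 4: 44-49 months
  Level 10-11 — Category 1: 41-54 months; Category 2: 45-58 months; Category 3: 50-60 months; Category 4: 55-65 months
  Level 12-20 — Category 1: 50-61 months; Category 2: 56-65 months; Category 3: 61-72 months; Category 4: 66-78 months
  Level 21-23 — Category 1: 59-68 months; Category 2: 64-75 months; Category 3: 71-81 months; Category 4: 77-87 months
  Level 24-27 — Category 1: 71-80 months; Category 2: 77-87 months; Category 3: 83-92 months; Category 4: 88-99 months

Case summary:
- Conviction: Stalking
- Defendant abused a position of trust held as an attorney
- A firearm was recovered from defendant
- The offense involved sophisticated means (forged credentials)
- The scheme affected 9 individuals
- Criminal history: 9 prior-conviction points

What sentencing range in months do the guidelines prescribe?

83-92 months

Base offense level for stalking: 20.
§2 applies: 20 + 3 = 23.
§3 applies: 23 + 4 = 27.
§5 does not apply.
§6 applies: 27 + 2 = 29.
§7 applies (level before this adjustment is 29 ≥ 16, so +3): 29 + 3 = 32.
§8 does not apply.
Level 32 exceeds the maximum of 27; capped at 27.
Final offense level: 27.
Criminal history: 9 prior points → Category 3 (9).
Level 27 falls in the 24-27 band.
Grid: Level 24-27 × Category 3 = 83-92 months.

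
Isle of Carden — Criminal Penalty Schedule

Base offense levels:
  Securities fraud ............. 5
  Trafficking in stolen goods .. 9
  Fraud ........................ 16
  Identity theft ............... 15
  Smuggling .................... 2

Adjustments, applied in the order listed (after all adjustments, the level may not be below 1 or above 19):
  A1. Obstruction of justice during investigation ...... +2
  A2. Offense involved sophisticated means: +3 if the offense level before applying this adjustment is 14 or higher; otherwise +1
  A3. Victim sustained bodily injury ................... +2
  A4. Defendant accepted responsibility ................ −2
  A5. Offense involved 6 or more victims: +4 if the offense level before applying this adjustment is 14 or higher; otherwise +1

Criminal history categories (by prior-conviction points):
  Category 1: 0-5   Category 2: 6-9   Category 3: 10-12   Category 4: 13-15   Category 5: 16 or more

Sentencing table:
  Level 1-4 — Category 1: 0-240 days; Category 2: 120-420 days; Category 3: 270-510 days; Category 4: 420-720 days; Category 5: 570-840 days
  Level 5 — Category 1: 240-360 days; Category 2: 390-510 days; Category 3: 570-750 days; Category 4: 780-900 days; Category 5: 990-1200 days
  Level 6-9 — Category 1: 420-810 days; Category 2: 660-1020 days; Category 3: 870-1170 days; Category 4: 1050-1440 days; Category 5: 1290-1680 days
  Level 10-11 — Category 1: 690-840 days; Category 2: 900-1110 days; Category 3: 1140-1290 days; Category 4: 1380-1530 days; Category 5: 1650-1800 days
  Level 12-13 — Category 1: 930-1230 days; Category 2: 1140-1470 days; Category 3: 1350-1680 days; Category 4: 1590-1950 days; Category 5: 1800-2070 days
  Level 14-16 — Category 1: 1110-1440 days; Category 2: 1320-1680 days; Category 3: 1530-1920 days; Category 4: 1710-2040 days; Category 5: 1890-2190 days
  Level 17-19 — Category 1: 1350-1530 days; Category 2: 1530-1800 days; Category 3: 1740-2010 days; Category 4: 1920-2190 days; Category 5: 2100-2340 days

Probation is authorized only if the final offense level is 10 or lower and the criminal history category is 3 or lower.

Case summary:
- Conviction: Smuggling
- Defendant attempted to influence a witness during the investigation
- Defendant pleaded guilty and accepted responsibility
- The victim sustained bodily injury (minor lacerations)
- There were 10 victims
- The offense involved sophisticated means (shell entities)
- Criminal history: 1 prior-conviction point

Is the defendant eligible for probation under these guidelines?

Yes

Base offense level for smuggling: 2.
A1 applies: 2 + 2 = 4.
A2 applies (level before this adjustment is 4 < 14, so +1): 4 + 1 = 5.
A3 applies: 5 + 2 = 7.
A4 applies: 7 − 2 = 5.
A5 applies (level before this adjustment is 5 < 14, so +1): 5 + 1 = 6.
Final offense level: 6.
Criminal history: 1 prior point → Category 1 (0-5).
Level 6 falls in the 6-9 band.
Grid: Level 6-9 × Category 1 = 420-810 days.
Probation check: level 6 ≤ 10 and category 1 ≤ 3 → eligible.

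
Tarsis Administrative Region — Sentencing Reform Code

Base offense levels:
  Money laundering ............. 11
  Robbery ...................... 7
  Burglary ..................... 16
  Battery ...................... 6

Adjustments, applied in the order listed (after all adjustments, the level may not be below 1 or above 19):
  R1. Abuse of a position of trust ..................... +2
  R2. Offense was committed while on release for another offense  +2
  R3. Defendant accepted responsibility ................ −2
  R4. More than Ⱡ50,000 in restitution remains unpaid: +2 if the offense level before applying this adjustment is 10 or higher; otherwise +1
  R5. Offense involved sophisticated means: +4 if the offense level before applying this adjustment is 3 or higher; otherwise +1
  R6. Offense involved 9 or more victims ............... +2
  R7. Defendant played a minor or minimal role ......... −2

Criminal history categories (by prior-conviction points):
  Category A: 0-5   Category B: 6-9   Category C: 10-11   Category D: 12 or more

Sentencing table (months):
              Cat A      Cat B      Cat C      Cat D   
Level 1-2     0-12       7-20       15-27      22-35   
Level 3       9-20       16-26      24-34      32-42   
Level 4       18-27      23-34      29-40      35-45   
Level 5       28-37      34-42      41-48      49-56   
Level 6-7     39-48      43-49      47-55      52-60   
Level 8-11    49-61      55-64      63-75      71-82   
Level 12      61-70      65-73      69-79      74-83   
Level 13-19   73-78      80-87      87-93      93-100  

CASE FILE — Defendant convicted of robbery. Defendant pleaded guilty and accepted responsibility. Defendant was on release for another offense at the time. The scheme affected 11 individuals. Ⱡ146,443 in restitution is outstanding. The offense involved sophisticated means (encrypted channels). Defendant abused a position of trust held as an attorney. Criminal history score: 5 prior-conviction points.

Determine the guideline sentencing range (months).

Base offense level for robbery: 7.
R1 applies: 7 + 2 = 9.
R2 applies: 9 + 2 = 11.
R3 applies: 11 − 2 = 9.
R4 applies (level before this adjustment is 9 < 10, so +1): 9 + 1 = 10.
R5 applies (level before this adjustment is 10 ≥ 3, so +4): 10 + 4 = 14.
R6 applies: 14 + 2 = 16.
R7 does not apply.
Final offense level: 16.
Criminal history: 5 prior points → Category A (0-5).
Level 16 falls in the 13-19 band.
Grid: Level 13-19 × Category A = 73-78 months.

73-78 months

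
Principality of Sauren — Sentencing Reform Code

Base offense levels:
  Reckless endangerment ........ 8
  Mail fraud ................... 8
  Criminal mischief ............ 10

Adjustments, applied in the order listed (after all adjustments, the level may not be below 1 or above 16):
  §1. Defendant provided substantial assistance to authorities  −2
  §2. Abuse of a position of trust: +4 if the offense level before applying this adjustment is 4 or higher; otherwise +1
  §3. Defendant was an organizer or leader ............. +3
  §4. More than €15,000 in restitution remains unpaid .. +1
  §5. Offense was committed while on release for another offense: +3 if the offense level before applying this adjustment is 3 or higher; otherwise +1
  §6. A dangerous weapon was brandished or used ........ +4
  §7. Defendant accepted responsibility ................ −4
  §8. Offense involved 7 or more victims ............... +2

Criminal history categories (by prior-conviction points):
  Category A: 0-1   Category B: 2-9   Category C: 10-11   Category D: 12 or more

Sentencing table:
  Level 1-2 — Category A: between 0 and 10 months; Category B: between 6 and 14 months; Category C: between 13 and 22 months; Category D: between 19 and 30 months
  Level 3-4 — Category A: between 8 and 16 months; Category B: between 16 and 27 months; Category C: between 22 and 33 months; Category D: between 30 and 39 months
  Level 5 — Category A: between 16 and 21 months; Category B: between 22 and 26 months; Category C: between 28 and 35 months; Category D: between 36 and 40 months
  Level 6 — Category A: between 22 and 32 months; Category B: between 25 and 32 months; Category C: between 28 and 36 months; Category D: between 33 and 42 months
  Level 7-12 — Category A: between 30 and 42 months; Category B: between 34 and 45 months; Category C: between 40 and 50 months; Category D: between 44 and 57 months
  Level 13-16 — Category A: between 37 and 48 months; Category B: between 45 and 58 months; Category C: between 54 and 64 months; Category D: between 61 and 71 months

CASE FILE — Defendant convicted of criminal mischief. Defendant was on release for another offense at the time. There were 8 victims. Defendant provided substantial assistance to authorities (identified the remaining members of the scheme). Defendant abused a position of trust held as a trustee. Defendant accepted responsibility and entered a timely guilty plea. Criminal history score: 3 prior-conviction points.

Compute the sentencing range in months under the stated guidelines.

45-58 months

Base offense level for criminal mischief: 10.
§1 applies: 10 − 2 = 8.
§2 applies (level before this adjustment is 8 ≥ 4, so +4): 8 + 4 = 12.
§3 does not apply.
§5 applies (level before this adjustment is 12 ≥ 3, so +3): 12 + 3 = 15.
§6 does not apply.
§7 applies: 15 − 4 = 11.
§8 applies: 11 + 2 = 13.
Final offense level: 13.
Criminal history: 3 prior points → Category B (2-9).
Level 13 falls in the 13-16 band.
Grid: Level 13-16 × Category B = 45-58 months.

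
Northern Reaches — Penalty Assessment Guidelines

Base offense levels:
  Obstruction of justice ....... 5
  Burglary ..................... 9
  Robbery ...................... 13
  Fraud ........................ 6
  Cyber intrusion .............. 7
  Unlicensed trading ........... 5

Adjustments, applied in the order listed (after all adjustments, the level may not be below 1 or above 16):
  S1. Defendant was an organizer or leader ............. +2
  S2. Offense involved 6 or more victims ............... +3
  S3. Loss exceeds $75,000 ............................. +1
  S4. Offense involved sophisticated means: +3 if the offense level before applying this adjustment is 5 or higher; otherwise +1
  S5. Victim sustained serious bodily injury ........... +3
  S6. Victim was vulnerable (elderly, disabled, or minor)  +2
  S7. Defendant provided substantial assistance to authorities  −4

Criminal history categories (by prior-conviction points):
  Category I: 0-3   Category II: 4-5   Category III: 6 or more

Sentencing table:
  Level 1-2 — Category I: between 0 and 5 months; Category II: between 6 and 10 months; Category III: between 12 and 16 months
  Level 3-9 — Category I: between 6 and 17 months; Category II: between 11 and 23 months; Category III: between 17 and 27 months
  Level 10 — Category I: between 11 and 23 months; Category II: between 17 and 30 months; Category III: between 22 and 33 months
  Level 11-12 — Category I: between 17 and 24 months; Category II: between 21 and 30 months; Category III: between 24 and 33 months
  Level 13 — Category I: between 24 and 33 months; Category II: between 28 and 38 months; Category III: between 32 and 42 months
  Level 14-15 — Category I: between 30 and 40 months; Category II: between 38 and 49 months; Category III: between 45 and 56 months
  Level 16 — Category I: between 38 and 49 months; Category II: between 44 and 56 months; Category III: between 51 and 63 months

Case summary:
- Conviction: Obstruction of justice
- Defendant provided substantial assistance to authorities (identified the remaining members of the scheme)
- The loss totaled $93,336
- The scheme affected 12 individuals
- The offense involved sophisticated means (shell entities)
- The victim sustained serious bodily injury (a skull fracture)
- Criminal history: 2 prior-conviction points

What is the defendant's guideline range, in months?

Base offense level for obstruction of justice: 5.
S2 applies: 5 + 3 = 8.
S3 applies: 8 + 1 = 9.
S4 applies (level before this adjustment is 9 ≥ 5, so +3): 9 + 3 = 12.
S5 applies: 12 + 3 = 15.
S6 does not apply.
S7 applies: 15 − 4 = 11.
Final offense level: 11.
Criminal history: 2 prior points → Category I (0-3).
Level 11 falls in the 11-12 band.
Grid: Level 11-12 × Category I = 17-24 months.

17-24 months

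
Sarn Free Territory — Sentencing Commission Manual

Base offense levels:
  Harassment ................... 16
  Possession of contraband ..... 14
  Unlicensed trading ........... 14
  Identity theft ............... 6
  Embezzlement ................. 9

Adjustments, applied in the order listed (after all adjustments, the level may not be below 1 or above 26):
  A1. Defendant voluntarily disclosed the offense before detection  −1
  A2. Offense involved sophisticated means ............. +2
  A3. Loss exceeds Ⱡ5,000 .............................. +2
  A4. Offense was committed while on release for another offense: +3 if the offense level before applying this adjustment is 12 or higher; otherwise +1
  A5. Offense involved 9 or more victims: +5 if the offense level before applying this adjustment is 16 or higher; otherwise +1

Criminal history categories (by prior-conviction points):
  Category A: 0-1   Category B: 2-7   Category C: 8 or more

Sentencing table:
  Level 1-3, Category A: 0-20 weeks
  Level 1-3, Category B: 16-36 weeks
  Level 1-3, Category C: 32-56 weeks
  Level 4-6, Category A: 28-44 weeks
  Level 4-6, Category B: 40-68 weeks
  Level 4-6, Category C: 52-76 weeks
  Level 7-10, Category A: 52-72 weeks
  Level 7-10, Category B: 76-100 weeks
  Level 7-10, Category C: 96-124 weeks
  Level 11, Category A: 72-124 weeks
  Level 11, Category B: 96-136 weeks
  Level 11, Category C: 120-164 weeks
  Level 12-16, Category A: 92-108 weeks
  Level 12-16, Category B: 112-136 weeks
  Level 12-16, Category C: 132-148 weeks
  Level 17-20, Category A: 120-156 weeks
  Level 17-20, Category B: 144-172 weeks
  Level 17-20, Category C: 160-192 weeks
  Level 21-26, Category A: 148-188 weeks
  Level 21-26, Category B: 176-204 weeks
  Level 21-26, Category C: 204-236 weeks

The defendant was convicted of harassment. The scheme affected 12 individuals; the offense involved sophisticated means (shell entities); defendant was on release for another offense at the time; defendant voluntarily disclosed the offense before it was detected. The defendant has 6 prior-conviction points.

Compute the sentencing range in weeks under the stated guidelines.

Base offense level for harassment: 16.
A1 applies: 16 − 1 = 15.
A2 applies: 15 + 2 = 17.
A4 applies (level before this adjustment is 17 ≥ 12, so +3): 17 + 3 = 20.
A5 applies (level before this adjustment is 20 ≥ 16, so +5): 20 + 5 = 25.
Final offense level: 25.
Criminal history: 6 prior points → Category B (2-7).
Level 25 falls in the 21-26 band.
Grid: Level 21-26 × Category B = 176-204 weeks.

176-204 weeks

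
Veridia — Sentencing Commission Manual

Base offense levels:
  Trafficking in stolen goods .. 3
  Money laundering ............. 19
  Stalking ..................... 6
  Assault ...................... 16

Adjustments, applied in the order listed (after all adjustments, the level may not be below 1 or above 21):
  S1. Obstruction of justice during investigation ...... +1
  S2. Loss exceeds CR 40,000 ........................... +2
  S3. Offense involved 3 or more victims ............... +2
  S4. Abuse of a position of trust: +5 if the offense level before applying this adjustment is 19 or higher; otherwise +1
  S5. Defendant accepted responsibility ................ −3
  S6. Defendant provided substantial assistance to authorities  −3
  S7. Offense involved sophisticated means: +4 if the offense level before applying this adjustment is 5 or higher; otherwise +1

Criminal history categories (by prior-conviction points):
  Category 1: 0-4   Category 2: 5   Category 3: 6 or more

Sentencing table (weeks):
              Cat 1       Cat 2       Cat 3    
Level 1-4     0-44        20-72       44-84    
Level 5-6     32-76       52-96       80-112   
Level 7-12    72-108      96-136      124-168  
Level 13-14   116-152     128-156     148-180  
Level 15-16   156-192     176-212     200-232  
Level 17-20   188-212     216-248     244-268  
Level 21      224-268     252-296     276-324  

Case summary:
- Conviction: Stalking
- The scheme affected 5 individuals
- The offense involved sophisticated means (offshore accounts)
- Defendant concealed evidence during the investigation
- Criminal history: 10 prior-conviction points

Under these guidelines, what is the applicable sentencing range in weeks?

Base offense level for stalking: 6.
S1 applies: 6 + 1 = 7.
S2 does not apply.
S3 applies: 7 + 2 = 9.
S4 does not apply.
S5 does not apply.
S6 does not apply.
S7 applies (level before this adjustment is 9 ≥ 5, so +4): 9 + 4 = 13.
Final offense level: 13.
Criminal history: 10 prior points → Category 3 (6+).
Level 13 falls in the 13-14 band.
Grid: Level 13-14 × Category 3 = 148-180 weeks.

148-180 weeks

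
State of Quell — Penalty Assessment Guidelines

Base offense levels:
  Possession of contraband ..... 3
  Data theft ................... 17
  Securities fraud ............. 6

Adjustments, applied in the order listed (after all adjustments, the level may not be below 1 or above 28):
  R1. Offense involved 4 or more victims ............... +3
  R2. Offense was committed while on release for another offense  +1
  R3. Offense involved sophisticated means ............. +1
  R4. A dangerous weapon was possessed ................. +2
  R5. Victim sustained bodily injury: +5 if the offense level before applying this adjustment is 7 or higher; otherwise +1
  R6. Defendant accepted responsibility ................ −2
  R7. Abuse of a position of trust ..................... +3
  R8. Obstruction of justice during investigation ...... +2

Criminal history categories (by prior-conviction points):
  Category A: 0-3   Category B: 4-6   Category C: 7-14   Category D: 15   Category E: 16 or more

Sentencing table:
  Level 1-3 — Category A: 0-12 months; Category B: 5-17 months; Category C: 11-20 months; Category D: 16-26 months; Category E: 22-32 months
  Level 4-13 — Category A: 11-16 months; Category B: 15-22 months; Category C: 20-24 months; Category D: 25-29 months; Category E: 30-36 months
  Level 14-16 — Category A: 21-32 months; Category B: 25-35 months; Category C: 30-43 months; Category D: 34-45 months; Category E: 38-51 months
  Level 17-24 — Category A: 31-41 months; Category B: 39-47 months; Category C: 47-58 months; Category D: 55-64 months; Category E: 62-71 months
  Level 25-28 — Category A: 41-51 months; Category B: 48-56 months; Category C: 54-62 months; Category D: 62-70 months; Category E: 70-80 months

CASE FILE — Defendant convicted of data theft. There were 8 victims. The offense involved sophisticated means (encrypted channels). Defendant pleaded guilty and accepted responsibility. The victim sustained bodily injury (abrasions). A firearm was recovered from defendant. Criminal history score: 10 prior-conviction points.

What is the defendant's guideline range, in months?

Base offense level for data theft: 17.
R1 applies: 17 + 3 = 20.
R2 does not apply.
R3 applies: 20 + 1 = 21.
R4 applies: 21 + 2 = 23.
R5 applies (level before this adjustment is 23 ≥ 7, so +5): 23 + 5 = 28.
R6 applies: 28 − 2 = 26.
R7 does not apply.
R8 does not apply.
Final offense level: 26.
Criminal history: 10 prior points → Category C (7-14).
Level 26 falls in the 25-28 band.
Grid: Level 25-28 × Category C = 54-62 months.

54-62 months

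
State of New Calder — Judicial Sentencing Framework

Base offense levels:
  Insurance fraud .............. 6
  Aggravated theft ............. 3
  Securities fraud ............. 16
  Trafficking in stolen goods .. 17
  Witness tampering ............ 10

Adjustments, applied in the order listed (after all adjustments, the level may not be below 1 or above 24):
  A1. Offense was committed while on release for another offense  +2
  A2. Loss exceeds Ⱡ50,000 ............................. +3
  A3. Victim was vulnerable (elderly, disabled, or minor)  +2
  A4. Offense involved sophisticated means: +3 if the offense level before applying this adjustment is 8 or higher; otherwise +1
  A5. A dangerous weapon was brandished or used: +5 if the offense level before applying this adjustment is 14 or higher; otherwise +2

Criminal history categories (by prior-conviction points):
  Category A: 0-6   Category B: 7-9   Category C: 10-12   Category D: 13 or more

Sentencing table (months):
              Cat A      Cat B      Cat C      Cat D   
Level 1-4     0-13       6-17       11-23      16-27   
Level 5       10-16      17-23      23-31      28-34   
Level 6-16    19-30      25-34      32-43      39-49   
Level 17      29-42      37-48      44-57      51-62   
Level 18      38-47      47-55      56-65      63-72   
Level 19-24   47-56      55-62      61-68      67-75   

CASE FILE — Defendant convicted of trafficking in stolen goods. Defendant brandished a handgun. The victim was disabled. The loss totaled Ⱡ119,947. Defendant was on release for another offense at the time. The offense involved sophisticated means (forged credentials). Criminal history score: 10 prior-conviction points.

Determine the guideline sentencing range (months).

Base offense level for trafficking in stolen goods: 17.
A1 applies: 17 + 2 = 19.
A2 applies: 19 + 3 = 22.
A3 applies: 22 + 2 = 24.
A4 applies (level before this adjustment is 24 ≥ 8, so +3): 24 + 3 = 27.
A5 applies (level before this adjustment is 27 ≥ 14, so +5): 27 + 5 = 32.
Level 32 exceeds the maximum of 24; capped at 24.
Final offense level: 24.
Criminal history: 10 prior points → Category C (10-12).
Level 24 falls in the 19-24 band.
Grid: Level 19-24 × Category C = 61-68 months.

61-68 months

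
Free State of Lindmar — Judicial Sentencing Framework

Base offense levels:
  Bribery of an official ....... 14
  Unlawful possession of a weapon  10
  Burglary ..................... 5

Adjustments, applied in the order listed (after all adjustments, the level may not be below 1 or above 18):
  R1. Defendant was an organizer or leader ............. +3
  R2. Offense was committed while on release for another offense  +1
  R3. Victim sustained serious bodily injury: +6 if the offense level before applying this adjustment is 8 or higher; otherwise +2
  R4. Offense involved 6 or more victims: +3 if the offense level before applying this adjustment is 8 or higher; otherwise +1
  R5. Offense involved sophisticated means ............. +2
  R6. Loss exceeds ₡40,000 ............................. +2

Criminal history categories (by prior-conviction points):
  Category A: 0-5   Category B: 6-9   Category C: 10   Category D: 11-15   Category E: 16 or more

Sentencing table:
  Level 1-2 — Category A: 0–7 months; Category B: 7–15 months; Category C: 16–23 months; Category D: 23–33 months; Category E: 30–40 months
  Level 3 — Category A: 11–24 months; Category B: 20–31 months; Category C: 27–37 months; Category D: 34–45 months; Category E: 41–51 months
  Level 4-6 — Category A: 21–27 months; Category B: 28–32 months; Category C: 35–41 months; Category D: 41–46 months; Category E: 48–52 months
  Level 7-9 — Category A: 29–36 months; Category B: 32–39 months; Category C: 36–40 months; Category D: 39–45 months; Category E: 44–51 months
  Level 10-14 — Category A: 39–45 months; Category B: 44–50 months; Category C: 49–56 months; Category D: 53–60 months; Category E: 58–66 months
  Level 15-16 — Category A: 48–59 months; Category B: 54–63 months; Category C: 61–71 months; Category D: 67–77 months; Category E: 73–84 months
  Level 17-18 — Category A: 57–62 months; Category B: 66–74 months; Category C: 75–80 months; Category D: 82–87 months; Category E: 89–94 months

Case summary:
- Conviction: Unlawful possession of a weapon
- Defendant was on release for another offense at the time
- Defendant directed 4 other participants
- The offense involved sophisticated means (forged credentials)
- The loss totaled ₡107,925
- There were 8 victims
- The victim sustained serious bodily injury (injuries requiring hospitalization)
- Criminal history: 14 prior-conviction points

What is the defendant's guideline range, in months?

Base offense level for unlawful possession of a weapon: 10.
R1 applies: 10 + 3 = 13.
R2 applies: 13 + 1 = 14.
R3 applies (level before this adjustment is 14 ≥ 8, so +6): 14 + 6 = 20.
R4 applies (level before this adjustment is 20 ≥ 8, so +3): 20 + 3 = 23.
R5 applies: 23 + 2 = 25.
R6 applies: 25 + 2 = 27.
Level 27 exceeds the maximum of 18; capped at 18.
Final offense level: 18.
Criminal history: 14 prior points → Category D (11-15).
Level 18 falls in the 17-18 band.
Grid: Level 17-18 × Category D = 82-87 months.

82-87 months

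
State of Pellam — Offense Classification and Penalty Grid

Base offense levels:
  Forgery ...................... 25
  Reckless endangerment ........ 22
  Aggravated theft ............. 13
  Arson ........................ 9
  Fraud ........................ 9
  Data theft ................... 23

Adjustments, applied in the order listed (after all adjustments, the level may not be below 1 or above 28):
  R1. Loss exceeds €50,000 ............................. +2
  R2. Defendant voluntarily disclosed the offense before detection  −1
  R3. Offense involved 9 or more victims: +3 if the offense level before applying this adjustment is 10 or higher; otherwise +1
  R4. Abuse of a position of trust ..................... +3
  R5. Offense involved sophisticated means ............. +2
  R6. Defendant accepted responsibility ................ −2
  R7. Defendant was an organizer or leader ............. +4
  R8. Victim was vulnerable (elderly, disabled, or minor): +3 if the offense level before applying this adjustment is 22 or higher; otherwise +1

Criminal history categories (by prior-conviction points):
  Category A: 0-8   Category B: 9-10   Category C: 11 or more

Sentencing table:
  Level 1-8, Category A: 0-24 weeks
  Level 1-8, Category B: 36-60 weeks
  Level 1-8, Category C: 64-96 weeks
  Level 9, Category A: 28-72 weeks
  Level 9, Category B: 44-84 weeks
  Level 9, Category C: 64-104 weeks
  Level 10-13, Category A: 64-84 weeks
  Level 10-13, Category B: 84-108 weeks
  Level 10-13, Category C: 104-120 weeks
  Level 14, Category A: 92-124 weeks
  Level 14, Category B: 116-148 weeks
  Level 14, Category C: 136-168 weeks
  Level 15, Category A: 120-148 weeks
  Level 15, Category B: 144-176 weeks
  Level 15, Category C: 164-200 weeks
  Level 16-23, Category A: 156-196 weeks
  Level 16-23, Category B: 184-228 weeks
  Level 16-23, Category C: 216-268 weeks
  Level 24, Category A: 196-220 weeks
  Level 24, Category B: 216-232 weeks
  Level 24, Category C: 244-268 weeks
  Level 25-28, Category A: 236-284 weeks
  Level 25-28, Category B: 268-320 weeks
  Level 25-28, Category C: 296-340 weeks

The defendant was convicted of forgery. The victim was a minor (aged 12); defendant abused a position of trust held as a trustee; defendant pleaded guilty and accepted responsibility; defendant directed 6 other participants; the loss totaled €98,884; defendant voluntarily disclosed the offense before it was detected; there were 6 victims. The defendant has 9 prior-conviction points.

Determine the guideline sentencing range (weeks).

268-320 weeks

Base offense level for forgery: 25.
R1 applies: 25 + 2 = 27.
R2 applies: 27 − 1 = 26.
R4 applies: 26 + 3 = 29.
R5 does not apply.
R6 applies: 29 − 2 = 27.
R7 applies: 27 + 4 = 31.
R8 applies (level before this adjustment is 31 ≥ 22, so +3): 31 + 3 = 34.
Level 34 exceeds the maximum of 28; capped at 28.
Final offense level: 28.
Criminal history: 9 prior points → Category B (9-10).
Level 28 falls in the 25-28 band.
Grid: Level 25-28 × Category B = 268-320 weeks.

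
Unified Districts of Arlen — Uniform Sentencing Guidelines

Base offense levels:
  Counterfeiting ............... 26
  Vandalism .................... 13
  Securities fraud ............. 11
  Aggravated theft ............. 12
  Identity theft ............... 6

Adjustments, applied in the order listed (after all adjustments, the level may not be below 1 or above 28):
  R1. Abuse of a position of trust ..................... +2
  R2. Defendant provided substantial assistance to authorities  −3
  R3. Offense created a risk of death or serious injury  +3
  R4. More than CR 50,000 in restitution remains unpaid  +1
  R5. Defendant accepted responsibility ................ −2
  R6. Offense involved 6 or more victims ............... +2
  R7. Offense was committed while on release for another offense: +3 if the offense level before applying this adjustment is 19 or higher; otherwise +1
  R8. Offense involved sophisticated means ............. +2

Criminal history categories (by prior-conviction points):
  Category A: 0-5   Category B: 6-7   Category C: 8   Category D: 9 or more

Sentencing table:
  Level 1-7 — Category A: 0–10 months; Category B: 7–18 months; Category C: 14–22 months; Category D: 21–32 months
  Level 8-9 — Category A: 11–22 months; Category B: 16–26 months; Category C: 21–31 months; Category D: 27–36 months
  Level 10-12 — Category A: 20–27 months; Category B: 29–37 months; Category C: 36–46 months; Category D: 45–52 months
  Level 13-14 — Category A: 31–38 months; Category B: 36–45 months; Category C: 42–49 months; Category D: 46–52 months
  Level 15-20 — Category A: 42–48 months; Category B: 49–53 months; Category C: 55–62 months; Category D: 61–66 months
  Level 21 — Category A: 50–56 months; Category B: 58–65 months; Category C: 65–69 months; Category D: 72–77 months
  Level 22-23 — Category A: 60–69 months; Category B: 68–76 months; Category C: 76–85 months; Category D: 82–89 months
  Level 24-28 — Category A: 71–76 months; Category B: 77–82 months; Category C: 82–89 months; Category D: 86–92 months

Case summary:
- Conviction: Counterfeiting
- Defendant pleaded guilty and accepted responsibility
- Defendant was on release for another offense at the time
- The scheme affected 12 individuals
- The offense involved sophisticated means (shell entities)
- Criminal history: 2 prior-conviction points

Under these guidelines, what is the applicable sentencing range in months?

Base offense level for counterfeiting: 26.
R1 does not apply.
R2 does not apply.
R3 does not apply.
R4 does not apply.
R5 applies: 26 − 2 = 24.
R6 applies: 24 + 2 = 26.
R7 applies (level before this adjustment is 26 ≥ 19, so +3): 26 + 3 = 29.
R8 applies: 29 + 2 = 31.
Level 31 exceeds the maximum of 28; capped at 28.
Final offense level: 28.
Criminal history: 2 prior points → Category A (0-5).
Level 28 falls in the 24-28 band.
Grid: Level 24-28 × Category A = 71-76 months.

71-76 months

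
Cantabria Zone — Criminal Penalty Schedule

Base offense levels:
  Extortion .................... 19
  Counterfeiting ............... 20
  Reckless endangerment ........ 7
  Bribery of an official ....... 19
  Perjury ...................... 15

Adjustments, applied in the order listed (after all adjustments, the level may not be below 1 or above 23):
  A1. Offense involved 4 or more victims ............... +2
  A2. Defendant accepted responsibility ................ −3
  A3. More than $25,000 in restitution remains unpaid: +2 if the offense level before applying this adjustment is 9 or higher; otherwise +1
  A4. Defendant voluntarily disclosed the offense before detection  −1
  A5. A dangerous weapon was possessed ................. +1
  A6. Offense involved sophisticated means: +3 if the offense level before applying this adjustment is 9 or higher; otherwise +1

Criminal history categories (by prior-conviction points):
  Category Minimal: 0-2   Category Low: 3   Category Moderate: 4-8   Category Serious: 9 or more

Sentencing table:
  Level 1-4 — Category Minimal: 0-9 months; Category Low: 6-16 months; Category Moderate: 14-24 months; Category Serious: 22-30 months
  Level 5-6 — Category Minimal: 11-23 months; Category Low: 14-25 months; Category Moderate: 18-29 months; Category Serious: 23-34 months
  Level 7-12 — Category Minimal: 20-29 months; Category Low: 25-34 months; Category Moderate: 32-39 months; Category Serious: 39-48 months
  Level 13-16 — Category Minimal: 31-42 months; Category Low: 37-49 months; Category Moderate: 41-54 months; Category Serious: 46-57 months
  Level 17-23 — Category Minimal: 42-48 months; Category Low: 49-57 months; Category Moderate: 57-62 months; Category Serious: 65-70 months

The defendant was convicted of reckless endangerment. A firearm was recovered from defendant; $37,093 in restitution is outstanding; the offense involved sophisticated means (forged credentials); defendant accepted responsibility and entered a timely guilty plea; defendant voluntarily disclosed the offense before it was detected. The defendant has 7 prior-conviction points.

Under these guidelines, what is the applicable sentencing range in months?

Base offense level for reckless endangerment: 7.
A2 applies: 7 − 3 = 4.
A3 applies (level before this adjustment is 4 < 9, so +1): 4 + 1 = 5.
A4 applies: 5 − 1 = 4.
A5 applies: 4 + 1 = 5.
A6 applies (level before this adjustment is 5 < 9, so +1): 5 + 1 = 6.
Final offense level: 6.
Criminal history: 7 prior points → Category Moderate (4-8).
Level 6 falls in the 5-6 band.
Grid: Level 5-6 × Category Moderate = 18-29 months.

18-29 months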